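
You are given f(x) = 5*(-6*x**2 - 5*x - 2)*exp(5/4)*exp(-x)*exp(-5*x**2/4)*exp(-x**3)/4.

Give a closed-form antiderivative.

The substitution u = -x**3 - 5*x**2/4 - x + 5/4 works: f is exactly (dF/du)*(du/dx) for that inner function.
Check: d/dx[5*exp(-x**3 - 5*x**2/4 - x + 5/4)/2] = (-30*x**2 - 25*x - 10)*exp(5/4)*exp(-x)*exp(-5*x**2/4)*exp(-x**3)/4, which equals f(x).

An antiderivative is F(x) = 5*exp(-x**3 - 5*x**2/4 - x + 5/4)/2.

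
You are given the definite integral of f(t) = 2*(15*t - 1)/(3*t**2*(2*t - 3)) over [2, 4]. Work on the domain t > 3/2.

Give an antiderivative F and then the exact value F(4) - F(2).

The denominator factors as 3*t**2*(2*t - 3); partial fractions split f into directly integrable pieces: 172/(27*(2*t - 3)) - 86/(27*t) + 2/(9*t**2).
F(t) = 2*(-43*t*log(t) + 43*t*log(t - 3/2) - 3)/(27*t) is an antiderivative of f.
Check: d/dt[2*(-43*t*log(t) + 43*t*log(t - 3/2) - 3)/(27*t)] = (30*t - 2)/(6*t**3 - 9*t**2), which equals f(t).
F(4) = -86*log(4)/27 - 1/18 + 86*log(5/2)/27; F(2) = -172*log(2)/27 - 1/9.
Integral = F(4) - F(2) = -86*log(4)/27 + 1/18 + 86*log(5/2)/27 + 172*log(2)/27.

Antiderivative: F(t) = 2*(-43*t*log(t) + 43*t*log(t - 3/2) - 3)/(27*t); value = -86*log(4)/27 + 1/18 + 86*log(5/2)/27 + 172*log(2)/27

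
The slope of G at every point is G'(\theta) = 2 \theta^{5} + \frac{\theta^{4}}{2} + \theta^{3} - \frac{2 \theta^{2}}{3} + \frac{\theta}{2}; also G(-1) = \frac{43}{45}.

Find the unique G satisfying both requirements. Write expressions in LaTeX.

Integrate term by term and add the pieces.
A general antiderivative is \frac{\theta^{6}}{3} + \frac{\theta^{5}}{10} + \frac{\theta^{4}}{4} - \frac{2 \theta^{3}}{9} + \frac{\theta^{2}}{4} + C.
The condition gives C = \frac{43}{45} - (\frac{43}{45}) = 0.
So G(\theta) = \frac{\theta^{6}}{3} + \frac{\theta^{5}}{10} + \frac{\theta^{4}}{4} - \frac{2 \theta^{3}}{9} + \frac{\theta^{2}}{4}.
Check: d/d\theta[\frac{\theta^{6}}{3} + \frac{\theta^{5}}{10} + \frac{\theta^{4}}{4} - \frac{2 \theta^{3}}{9} + \frac{\theta^{2}}{4}] = 2 \theta^{5} + \frac{\theta^{4}}{2} + \theta^{3} - \frac{2 \theta^{2}}{3} + \frac{\theta}{2} = G'(\theta).

G(\theta) = \frac{\theta^{6}}{3} + \frac{\theta^{5}}{10} + \frac{\theta^{4}}{4} - \frac{2 \theta^{3}}{9} + \frac{\theta^{2}}{4}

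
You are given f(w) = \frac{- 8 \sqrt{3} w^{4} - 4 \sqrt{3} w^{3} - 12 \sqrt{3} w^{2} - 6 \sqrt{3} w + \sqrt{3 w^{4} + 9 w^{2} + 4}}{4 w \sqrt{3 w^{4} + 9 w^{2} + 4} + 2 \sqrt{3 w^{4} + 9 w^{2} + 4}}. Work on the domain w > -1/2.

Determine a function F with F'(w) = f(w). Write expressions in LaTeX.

An antiderivative is F(w) = \frac{- 4 \sqrt{3} \sqrt{3 w^{4} + 9 w^{2} + 4} + 3 \log{\left(2 w + 1 \right)}}{12}.

For F(w) to be correct the identity F'(w) - f(w) = 0 must hold.
Check: d/dw[\frac{- 4 \sqrt{3} \sqrt{3 w^{4} + 9 w^{2} + 4} + 3 \log{\left(2 w + 1 \right)}}{12}] = \frac{- 8 \sqrt{3} w^{4} - 4 \sqrt{3} w^{3} - 12 \sqrt{3} w^{2} - 6 \sqrt{3} w + \sqrt{3 w^{4} + 9 w^{2} + 4}}{4 w \sqrt{3 w^{4} + 9 w^{2} + 4} + 2 \sqrt{3 w^{4} + 9 w^{2} + 4}} = f(w).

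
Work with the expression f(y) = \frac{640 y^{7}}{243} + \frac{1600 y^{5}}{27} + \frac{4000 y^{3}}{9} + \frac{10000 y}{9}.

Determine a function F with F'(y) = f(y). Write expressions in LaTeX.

f matches the chain-rule pattern g'(h)*h' with inner function h(y) = - \frac{2 y^{2}}{3} - 5; substituting u = h(y) collapses the integral.
Check: d/dy[\frac{5 \left(- 2 y^{2} - 15\right)^{4}}{243}] = \frac{640 y^{7}}{243} + \frac{1600 y^{5}}{27} + \frac{4000 y^{3}}{9} + \frac{10000 y}{9} = f(y).

An antiderivative is F(y) = \frac{5 \left(- 2 y^{2} - 15\right)^{4}}{243}.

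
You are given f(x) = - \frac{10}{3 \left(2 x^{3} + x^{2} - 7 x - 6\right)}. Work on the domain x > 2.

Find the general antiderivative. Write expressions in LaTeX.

F(x) = - \frac{10 \log{\left(x - 2 \right)}}{63} + \frac{10 \log{\left(x + 1 \right)}}{9} - \frac{20 \log{\left(x + \frac{3}{2} \right)}}{21} + C

Factor the denominator (3 \left(x - 2\right) \left(x + 1\right) \left(2 x + 3\right)) and decompose: f = - \frac{40}{21 \left(2 x + 3\right)} + \frac{10}{9 \left(x + 1\right)} - \frac{10}{63 \left(x - 2\right)}; each piece integrates to a log, atan, or power term.
Check: d/dx[- \frac{10 \log{\left(x - 2 \right)}}{63} + \frac{10 \log{\left(x + 1 \right)}}{9} - \frac{20 \log{\left(x + \frac{3}{2} \right)}}{21}] = - \frac{10}{6 x^{3} + 3 x^{2} - 21 x - 18}, which equals f(x).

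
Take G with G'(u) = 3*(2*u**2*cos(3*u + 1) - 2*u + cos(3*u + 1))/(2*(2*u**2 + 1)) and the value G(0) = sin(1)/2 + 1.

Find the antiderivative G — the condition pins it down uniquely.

Differentiate the proposed G(u) back; it has to land on the given G'(u).
A general antiderivative is -3*log(2*u**2 + 1)/4 + sin(3*u + 1)/2 + C.
The condition gives C = sin(1)/2 + 1 - (sin(1)/2) = 1.
So G(u) = (-3*log(2*u**2 + 1) + 2*sin(3*u + 1) + 4)/4.
Check: d/du[(-3*log(2*u**2 + 1) + 2*sin(3*u + 1) + 4)/4] = (6*u**2*cos(3*u + 1) - 6*u + 3*cos(3*u + 1))/(4*u**2 + 2), which equals G'(u).

G(u) = (-3*log(2*u**2 + 1) + 2*sin(3*u + 1) + 4)/4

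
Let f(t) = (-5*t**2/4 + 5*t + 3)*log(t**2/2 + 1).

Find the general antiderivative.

F(t) = -5*t**3*log(t**2/2 + 1)/12 + 5*t**3/18 + 5*t**2*log(t**2/2 + 1)/2 - 5*t**2/2 + 3*t*log(t**2/2 + 1) - 23*t/3 + 5*log(t**2 + 2) + 23*sqrt(2)*atan(sqrt(2)*t/2)/3 + C

Recover f(t) by differentiating a candidate F(t); any mismatch rules it out.
Check: d/dt[-5*t**3*log(t**2/2 + 1)/12 + 5*t**3/18 + 5*t**2*log(t**2/2 + 1)/2 - 5*t**2/2 + 3*t*log(t**2/2 + 1) - 23*t/3 + 5*log(t**2 + 2) + 23*sqrt(2)*atan(sqrt(2)*t/2)/3] = -5*t**2*log(t**2/2 + 1)/4 + 5*t*log(t**2/2 + 1) + 3*log(t**2/2 + 1), which equals f(t).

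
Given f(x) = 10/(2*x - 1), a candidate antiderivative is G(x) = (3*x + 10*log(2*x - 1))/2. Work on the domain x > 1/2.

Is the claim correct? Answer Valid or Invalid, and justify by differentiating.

d/dx[G] = (6*x + 17)/(4*x - 2)
d/dx[G] - f(x) = 3/2 != 0.

Invalid: d/dx[G] - f = 3/2, which is not 0.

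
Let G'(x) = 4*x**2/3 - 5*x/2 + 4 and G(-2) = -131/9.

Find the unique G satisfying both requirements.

G(x) = (16*x**3 - 45*x**2 + 144*x + 72)/36

Integrate term by term and add the pieces.
A general antiderivative is 4*x**3/9 - 5*x**2/4 + 4*x + C.
The condition gives C = -131/9 - (-149/9) = 2.
So G(x) = (16*x**3 - 45*x**2 + 144*x + 72)/36.
Check: d/dx[(16*x**3 - 45*x**2 + 144*x + 72)/36] = 4*x**2/3 - 5*x/2 + 4 = G'(x).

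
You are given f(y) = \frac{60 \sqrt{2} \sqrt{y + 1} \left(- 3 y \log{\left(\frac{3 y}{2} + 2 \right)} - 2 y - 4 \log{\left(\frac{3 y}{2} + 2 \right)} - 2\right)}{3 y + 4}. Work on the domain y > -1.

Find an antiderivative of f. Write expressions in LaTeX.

An antiderivative is F(y) = - 40 y \sqrt{2 y + 2} \log{\left(\frac{3 y}{2} + 2 \right)} - 40 \sqrt{2 y + 2} \log{\left(\frac{3 y}{2} + 2 \right)}.

f has the shape u'v + uv' for u = - 20 \left(2 y + 2\right)^{\frac{3}{2}} and v = \log{\left(\frac{3 y}{2} + 2 \right)} — it is the derivative of the product u*v.
Check: d/dy[- 40 y \sqrt{2 y + 2} \log{\left(\frac{3 y}{2} + 2 \right)} - 40 \sqrt{2 y + 2} \log{\left(\frac{3 y}{2} + 2 \right)}] = \frac{- 180 \sqrt{2} y^{2} \log{\left(\frac{3 y}{2} + 2 \right)} - 120 \sqrt{2} y^{2} - 420 \sqrt{2} y \log{\left(\frac{3 y}{2} + 2 \right)} - 240 \sqrt{2} y - 240 \sqrt{2} \log{\left(\frac{3 y}{2} + 2 \right)} - 120 \sqrt{2}}{3 y \sqrt{y + 1} + 4 \sqrt{y + 1}}, which equals f(y).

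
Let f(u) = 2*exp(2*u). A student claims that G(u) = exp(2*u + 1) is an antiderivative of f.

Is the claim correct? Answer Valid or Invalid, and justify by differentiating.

d/du[G] = 2*exp(1)*exp(2*u)
d/du[G] - f(u) = -2*exp(2*u) + 2*exp(1)*exp(2*u) != 0.

Invalid: d/du[G] - f = -2*exp(2*u) + 2*exp(1)*exp(2*u), which is not 0.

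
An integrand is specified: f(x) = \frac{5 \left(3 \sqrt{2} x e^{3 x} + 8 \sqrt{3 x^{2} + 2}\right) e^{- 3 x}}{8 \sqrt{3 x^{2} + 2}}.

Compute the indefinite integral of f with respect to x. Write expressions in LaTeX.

Any candidate F(x) must reproduce f(x) exactly when differentiated.
Check: d/dx[\frac{5 \left(3 \sqrt{2} \sqrt{3 x^{2} + 2} e^{3 x} - 8\right) e^{- 3 x}}{24}] = \frac{\left(15 \sqrt{2} x e^{3 x} + 40 \sqrt{3 x^{2} + 2}\right) e^{- 3 x}}{8 \sqrt{3 x^{2} + 2}}, which equals f(x).

F(x) = \frac{5 \left(3 \sqrt{2} \sqrt{3 x^{2} + 2} e^{3 x} - 8\right) e^{- 3 x}}{24} + C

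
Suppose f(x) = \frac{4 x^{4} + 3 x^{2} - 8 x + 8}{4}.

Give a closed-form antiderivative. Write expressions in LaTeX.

For F(x) to be correct the identity F'(x) - f(x) = 0 must hold.
Check: d/dx[\frac{x \left(4 x^{4} + 5 x^{2} - 20 x + 40\right)}{20}] = x^{4} + \frac{3 x^{2}}{4} - 2 x + 2, which equals f(x).

An antiderivative is F(x) = \frac{x \left(4 x^{4} + 5 x^{2} - 20 x + 40\right)}{20}.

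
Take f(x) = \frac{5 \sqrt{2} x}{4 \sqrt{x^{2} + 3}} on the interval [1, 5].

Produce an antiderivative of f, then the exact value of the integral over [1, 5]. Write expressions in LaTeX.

Antiderivative: F(x) = \frac{5 \sqrt{2} \sqrt{x^{2} + 3}}{4}; value = - \frac{5 \sqrt{2}}{2} + \frac{5 \sqrt{14}}{2}

The substitution u = 2 x^{2} + 6 works: f is exactly (dF/du)*(du/dx) for that inner function.
F(x) = \frac{5 \sqrt{2} \sqrt{x^{2} + 3}}{4} is an antiderivative of f.
Check: d/dx[\frac{5 \sqrt{2} \sqrt{x^{2} + 3}}{4}] = \frac{5 \sqrt{2} x}{4 \sqrt{x^{2} + 3}} = f(x).
F(5) = \frac{5 \sqrt{14}}{2}; F(1) = \frac{5 \sqrt{2}}{2}.
Integral = F(5) - F(1) = - \frac{5 \sqrt{2}}{2} + \frac{5 \sqrt{14}}{2}.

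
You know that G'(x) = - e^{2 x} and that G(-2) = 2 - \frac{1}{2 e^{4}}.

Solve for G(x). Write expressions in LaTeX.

G(x) = 2 - \frac{e^{2 x}}{2}

A candidate passes only if d/dx[G] lands on the given G'(x) exactly.
A general antiderivative is - \frac{e^{2 x}}{2} + C.
The condition gives C = 2 - \frac{1}{2 e^{4}} - (- \frac{1}{2 e^{4}}) = 2.
So G(x) = 2 - \frac{e^{2 x}}{2}.
Check: d/dx[2 - \frac{e^{2 x}}{2}] = - e^{2 x} = G'(x).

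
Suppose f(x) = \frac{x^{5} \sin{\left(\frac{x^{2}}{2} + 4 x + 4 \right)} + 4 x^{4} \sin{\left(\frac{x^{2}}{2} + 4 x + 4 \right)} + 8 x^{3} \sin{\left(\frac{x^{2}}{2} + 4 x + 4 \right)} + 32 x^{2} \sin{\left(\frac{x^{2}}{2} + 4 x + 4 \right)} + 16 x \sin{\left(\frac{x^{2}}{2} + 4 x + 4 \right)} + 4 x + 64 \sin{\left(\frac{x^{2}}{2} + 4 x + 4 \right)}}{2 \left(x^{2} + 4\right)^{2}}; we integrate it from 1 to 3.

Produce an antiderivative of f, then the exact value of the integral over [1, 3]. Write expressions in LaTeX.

Differentiate the proposed F(x) back; it has to land on f(x) exactly.
F(x) = - \frac{\cos{\left(\frac{x^{2}}{2} + 4 x + 4 \right)}}{2} - \frac{1}{2 \left(\frac{x^{2}}{2} + 2\right)} is an antiderivative of f.
Check: d/dx[- \frac{\cos{\left(\frac{x^{2}}{2} + 4 x + 4 \right)}}{2} - \frac{1}{2 \left(\frac{x^{2}}{2} + 2\right)}] = \frac{x^{5} \sin{\left(\frac{x^{2}}{2} + 4 x + 4 \right)} + 4 x^{4} \sin{\left(\frac{x^{2}}{2} + 4 x + 4 \right)} + 8 x^{3} \sin{\left(\frac{x^{2}}{2} + 4 x + 4 \right)} + 32 x^{2} \sin{\left(\frac{x^{2}}{2} + 4 x + 4 \right)} + 16 x \sin{\left(\frac{x^{2}}{2} + 4 x + 4 \right)} + 4 x + 64 \sin{\left(\frac{x^{2}}{2} + 4 x + 4 \right)}}{2 x^{4} + 16 x^{2} + 32}, which equals f(x).
F(3) = - \frac{1}{13} - \frac{\cos{\left(\frac{41}{2} \right)}}{2}; F(1) = - \frac{1}{5} - \frac{\cos{\left(\frac{17}{2} \right)}}{2}.
Integral = F(3) - F(1) = \frac{\cos{\left(\frac{17}{2} \right)}}{2} - \frac{\cos{\left(\frac{41}{2} \right)}}{2} + \frac{8}{65}.

Antiderivative: F(x) = - \frac{\cos{\left(\frac{x^{2}}{2} + 4 x + 4 \right)}}{2} - \frac{1}{2 \left(\frac{x^{2}}{2} + 2\right)}; value = \frac{\cos{\left(\frac{17}{2} \right)}}{2} - \frac{\cos{\left(\frac{41}{2} \right)}}{2} + \frac{8}{65}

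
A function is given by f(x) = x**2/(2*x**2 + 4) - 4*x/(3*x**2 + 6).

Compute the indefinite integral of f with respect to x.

Integrate term by term and add the pieces.
Check: d/dx[x/2 - 2*log(x**2 + 2)/3 - sqrt(2)*atan(sqrt(2)*x/2)/2] = (3*x**2 - 8*x)/(6*x**2 + 12), which equals f(x).

F(x) = x/2 - 2*log(x**2 + 2)/3 - sqrt(2)*atan(sqrt(2)*x/2)/2 + C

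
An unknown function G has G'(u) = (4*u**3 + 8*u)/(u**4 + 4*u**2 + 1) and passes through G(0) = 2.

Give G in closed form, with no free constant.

G'(u) matches the chain-rule pattern g'(h)*h' with inner function h(u) = u**4 + 4*u**2 + 1; substituting w = h(u) collapses the integral.
A general antiderivative is log(u**4 + 4*u**2 + 1) + C.
The condition gives C = 2 - (0) = 2.
So G(u) = log(u**4 + 4*u**2 + 1) + 2.
Check: d/du[log(u**4 + 4*u**2 + 1) + 2] = (4*u**3 + 8*u)/(u**4 + 4*u**2 + 1) = G'(u).

G(u) = log(u**4 + 4*u**2 + 1) + 2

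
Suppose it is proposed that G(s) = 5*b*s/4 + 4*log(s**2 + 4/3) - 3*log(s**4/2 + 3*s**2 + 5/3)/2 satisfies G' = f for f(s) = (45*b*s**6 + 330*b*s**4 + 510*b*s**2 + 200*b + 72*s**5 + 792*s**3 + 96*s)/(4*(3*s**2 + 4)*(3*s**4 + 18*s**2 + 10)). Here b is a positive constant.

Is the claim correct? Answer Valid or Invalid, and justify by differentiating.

Valid: G'(s) = f(s).

d/ds[G] = (45*b*s**6 + 330*b*s**4 + 510*b*s**2 + 200*b + 72*s**5 + 792*s**3 + 96*s)/(36*s**6 + 264*s**4 + 408*s**2 + 160)
This equals f(s) exactly, so the claim holds.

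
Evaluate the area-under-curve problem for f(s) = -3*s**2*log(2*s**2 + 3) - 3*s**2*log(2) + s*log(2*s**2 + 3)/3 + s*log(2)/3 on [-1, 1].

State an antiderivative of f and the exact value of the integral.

Antiderivative: F(s) = -(12*s**3*log(4*s**2 + 6) - 8*s**3 - 2*s**2*log(4*s**2 + 6) + 2*s**2 + 36*s - 3*log(s**2 + 3/2) - 18*sqrt(6)*atan(sqrt(6)*s/3))/12; value = -14/3 - 2*log(10) + 3*sqrt(6)*atan(sqrt(6)/3)

The integrand splits into summands that can be handled one at a time.
F(s) = -(12*s**3*log(4*s**2 + 6) - 8*s**3 - 2*s**2*log(4*s**2 + 6) + 2*s**2 + 36*s - 3*log(s**2 + 3/2) - 18*sqrt(6)*atan(sqrt(6)*s/3))/12 is an antiderivative of f.
Check: d/ds[-(12*s**3*log(4*s**2 + 6) - 8*s**3 - 2*s**2*log(4*s**2 + 6) + 2*s**2 + 36*s - 3*log(s**2 + 3/2) - 18*sqrt(6)*atan(sqrt(6)*s/3))/12] = -3*s**2*log(2*s**2 + 3) - 3*s**2*log(2) + s*log(2*s**2 + 3)/3 + s*log(2)/3 = f(s).
F(1) = -5/2 - 5*log(10)/6 + log(5/2)/4 + 3*sqrt(6)*atan(sqrt(6)/3)/2; F(-1) = -3*sqrt(6)*atan(sqrt(6)/3)/2 + log(5/2)/4 + 13/6 + 7*log(10)/6.
Integral = F(1) - F(-1) = -14/3 - 2*log(10) + 3*sqrt(6)*atan(sqrt(6)/3).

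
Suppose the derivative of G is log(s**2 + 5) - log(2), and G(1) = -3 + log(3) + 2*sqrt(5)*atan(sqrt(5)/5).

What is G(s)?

A first test for any G(s): its s-derivative must equal the given G'(s).
A general antiderivative is s*log(s**2/2 + 5/2) - 2*s + 2*sqrt(5)*atan(sqrt(5)*s/5) + C.
The condition gives C = -3 + log(3) + 2*sqrt(5)*atan(sqrt(5)/5) - (-2 + log(3) + 2*sqrt(5)*atan(sqrt(5)/5)) = -1.
So G(s) = s*log(s**2/2 + 5/2) - 2*s + 2*sqrt(5)*atan(sqrt(5)*s/5) - 1.
Check: d/ds[s*log(s**2/2 + 5/2) - 2*s + 2*sqrt(5)*atan(sqrt(5)*s/5) - 1] = log(s**2 + 5) - log(2) = G'(s).

G(s) = s*log(s**2/2 + 5/2) - 2*s + 2*sqrt(5)*atan(sqrt(5)*s/5) - 1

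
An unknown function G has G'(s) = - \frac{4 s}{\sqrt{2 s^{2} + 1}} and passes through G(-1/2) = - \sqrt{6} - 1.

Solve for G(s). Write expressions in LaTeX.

G(s) = - 2 \sqrt{2 s^{2} + 1} - 1

G'(s) matches the chain-rule pattern g'(h)*h' with inner function h(s) = 2 s^{2} + 1; substituting u = h(s) collapses the integral.
A general antiderivative is - 2 \sqrt{2 s^{2} + 1} + C.
The condition gives C = - \sqrt{6} - 1 - (- \sqrt{6}) = -1.
So G(s) = - 2 \sqrt{2 s^{2} + 1} - 1.
Check: d/ds[- 2 \sqrt{2 s^{2} + 1} - 1] = - \frac{4 s}{\sqrt{2 s^{2} + 1}} = G'(s).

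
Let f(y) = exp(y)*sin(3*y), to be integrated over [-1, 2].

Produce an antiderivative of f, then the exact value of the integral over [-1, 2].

Antiderivative: F(y) = exp(y)*sin(3*y)/10 - 3*exp(y)*cos(3*y)/10; value = -3*exp(2)*cos(6)/10 + exp(2)*sin(6)/10 + 3*exp(-1)*cos(3)/10 + exp(-1)*sin(3)/10

Since d/dy undoes antidifferentiation here, F'(y) = f(y) is required of F(y).
F(y) = exp(y)*sin(3*y)/10 - 3*exp(y)*cos(3*y)/10 is an antiderivative of f.
Check: d/dy[exp(y)*sin(3*y)/10 - 3*exp(y)*cos(3*y)/10] = exp(y)*sin(3*y) = f(y).
F(2) = -3*exp(2)*cos(6)/10 + exp(2)*sin(6)/10; F(-1) = -exp(-1)*sin(3)/10 - 3*exp(-1)*cos(3)/10.
Integral = F(2) - F(-1) = -3*exp(2)*cos(6)/10 + exp(2)*sin(6)/10 + 3*exp(-1)*cos(3)/10 + exp(-1)*sin(3)/10.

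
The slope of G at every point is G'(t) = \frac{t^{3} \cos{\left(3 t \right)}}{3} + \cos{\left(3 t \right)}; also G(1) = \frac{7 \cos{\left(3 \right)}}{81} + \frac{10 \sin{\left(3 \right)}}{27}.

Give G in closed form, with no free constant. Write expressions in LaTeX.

Integrate term by term and add the pieces.
A general antiderivative is \frac{t^{3} \sin{\left(3 t \right)}}{9} + \frac{t^{2} \cos{\left(3 t \right)}}{9} - \frac{2 t \sin{\left(3 t \right)}}{27} + \frac{\sin{\left(3 t \right)}}{3} - \frac{2 \cos{\left(3 t \right)}}{81} + C.
The condition gives C = \frac{7 \cos{\left(3 \right)}}{81} + \frac{10 \sin{\left(3 \right)}}{27} - (\frac{7 \cos{\left(3 \right)}}{81} + \frac{10 \sin{\left(3 \right)}}{27}) = 0.
So G(t) = \frac{t^{3} \sin{\left(3 t \right)}}{9} + \frac{t^{2} \cos{\left(3 t \right)}}{9} - \frac{2 t \sin{\left(3 t \right)}}{27} + \frac{\sin{\left(3 t \right)}}{3} - \frac{2 \cos{\left(3 t \right)}}{81}.
Check: d/dt[\frac{t^{3} \sin{\left(3 t \right)}}{9} + \frac{t^{2} \cos{\left(3 t \right)}}{9} - \frac{2 t \sin{\left(3 t \right)}}{27} + \frac{\sin{\left(3 t \right)}}{3} - \frac{2 \cos{\left(3 t \right)}}{81}] = \frac{t^{3} \cos{\left(3 t \right)}}{3} + \cos{\left(3 t \right)} = G'(t).

G(t) = \frac{t^{3} \sin{\left(3 t \right)}}{9} + \frac{t^{2} \cos{\left(3 t \right)}}{9} - \frac{2 t \sin{\left(3 t \right)}}{27} + \frac{\sin{\left(3 t \right)}}{3} - \frac{2 \cos{\left(3 t \right)}}{81}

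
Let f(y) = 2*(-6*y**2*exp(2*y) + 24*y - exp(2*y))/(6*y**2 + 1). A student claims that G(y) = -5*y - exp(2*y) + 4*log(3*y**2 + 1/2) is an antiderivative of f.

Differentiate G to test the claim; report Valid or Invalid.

Invalid: d/dy[G] - f = -5, which is not 0.

d/dy[G] = (-12*y**2*exp(2*y) - 30*y**2 + 48*y - 2*exp(2*y) - 5)/(6*y**2 + 1)
d/dy[G] - f(y) = -5 != 0.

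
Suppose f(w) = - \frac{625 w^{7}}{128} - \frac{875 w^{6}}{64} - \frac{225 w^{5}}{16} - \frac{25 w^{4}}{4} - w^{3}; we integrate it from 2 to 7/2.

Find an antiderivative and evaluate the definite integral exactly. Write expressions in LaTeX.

The substitution u = \frac{5 w^{2}}{4} + w works: f is exactly (dF/du)*(du/dw) for that inner function.
F(w) = - \frac{\left(\frac{5 w^{2}}{4} + w\right)^{4}}{4} is an antiderivative of f.
Check: d/dw[- \frac{\left(\frac{5 w^{2}}{4} + w\right)^{4}}{4}] = - \frac{625 w^{7}}{128} - \frac{875 w^{6}}{64} - \frac{225 w^{5}}{16} - \frac{25 w^{4}}{4} - w^{3} = f(w).
F(7/2) = - \frac{8208541201}{262144}; F(2) = - \frac{2401}{4}.
Integral = F(7/2) - F(2) = - \frac{8051189265}{262144}.

Antiderivative: F(w) = - \frac{\left(\frac{5 w^{2}}{4} + w\right)^{4}}{4}; value = - \frac{8051189265}{262144}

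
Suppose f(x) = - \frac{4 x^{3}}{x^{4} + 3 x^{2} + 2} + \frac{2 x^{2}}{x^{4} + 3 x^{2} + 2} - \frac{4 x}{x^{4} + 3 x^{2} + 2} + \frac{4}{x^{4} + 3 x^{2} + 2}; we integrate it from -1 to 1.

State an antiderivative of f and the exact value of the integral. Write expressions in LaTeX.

Antiderivative: F(x) = 2 \left(- \log{\left(x^{2} + 2 \right)} + \operatorname{atan}{\left(x \right)}\right); value = \pi

The integrand splits into summands that can be handled one at a time.
F(x) = 2 \left(- \log{\left(x^{2} + 2 \right)} + \operatorname{atan}{\left(x \right)}\right) is an antiderivative of f.
Check: d/dx[2 \left(- \log{\left(x^{2} + 2 \right)} + \operatorname{atan}{\left(x \right)}\right)] = \frac{- 4 x^{3} + 2 x^{2} - 4 x + 4}{x^{4} + 3 x^{2} + 2}, which equals f(x).
F(1) = - 2 \log{\left(3 \right)} + \frac{\pi}{2}; F(-1) = - 2 \log{\left(3 \right)} - \frac{\pi}{2}.
Integral = F(1) - F(-1) = \pi.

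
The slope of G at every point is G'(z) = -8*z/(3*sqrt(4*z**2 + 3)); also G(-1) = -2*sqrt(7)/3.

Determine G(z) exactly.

G'(z) matches the chain-rule pattern g'(h)*h' with inner function h(z) = 4*z**2 + 3; substituting u = h(z) collapses the integral.
A general antiderivative is -2*sqrt(4*z**2 + 3)/3 + C.
The condition gives C = -2*sqrt(7)/3 - (-2*sqrt(7)/3) = 0.
So G(z) = -2*sqrt(4*z**2 + 3)/3.
Check: d/dz[-2*sqrt(4*z**2 + 3)/3] = -8*z/(3*sqrt(4*z**2 + 3)) = G'(z).

G(z) = -2*sqrt(4*z**2 + 3)/3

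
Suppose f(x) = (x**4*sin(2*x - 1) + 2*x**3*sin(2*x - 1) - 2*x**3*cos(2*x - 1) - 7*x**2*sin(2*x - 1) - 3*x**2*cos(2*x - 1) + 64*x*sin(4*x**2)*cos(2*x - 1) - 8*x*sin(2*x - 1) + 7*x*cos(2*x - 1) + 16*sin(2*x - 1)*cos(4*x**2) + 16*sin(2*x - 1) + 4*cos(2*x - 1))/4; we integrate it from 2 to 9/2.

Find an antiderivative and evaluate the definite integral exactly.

Recognize the product-rule pattern: f = u'v + uv' with u = -(-x**2/2 - x/2 + 2)**2/2 - 2*cos(4*x**2), v = cos(2*x - 1), so integration by parts undoes it.
F(x) = (-(-x**2/2 - x/2 + 2)**2/2 - 2*cos(4*x**2))*cos(2*x - 1) is an antiderivative of f.
Check: d/dx[(-(-x**2/2 - x/2 + 2)**2/2 - 2*cos(4*x**2))*cos(2*x - 1)] = x**4*sin(2*x - 1)/4 + x**3*sin(2*x - 1)/2 - x**3*cos(2*x - 1)/2 - 7*x**2*sin(2*x - 1)/4 - 3*x**2*cos(2*x - 1)/4 + 16*x*sin(4*x**2)*cos(2*x - 1) - 2*x*sin(2*x - 1) + 7*x*cos(2*x - 1)/4 + 4*sin(2*x - 1)*cos(4*x**2) + 4*sin(2*x - 1) + cos(2*x - 1), which equals f(x).
F(9/2) = -2*cos(8)*cos(81) - 6889*cos(8)/128; F(2) = -2*cos(3)*cos(16) - cos(3)/2.
Integral = F(9/2) - F(2) = cos(3)/2 - 2*cos(8)*cos(81) + 2*cos(3)*cos(16) - 6889*cos(8)/128.

Antiderivative: F(x) = (-(-x**2/2 - x/2 + 2)**2/2 - 2*cos(4*x**2))*cos(2*x - 1); value = cos(3)/2 - 2*cos(8)*cos(81) + 2*cos(3)*cos(16) - 6889*cos(8)/128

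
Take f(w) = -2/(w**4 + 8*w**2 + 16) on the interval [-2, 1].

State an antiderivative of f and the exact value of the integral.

Differentiate the proposed F(w) back; it has to land on f(w) exactly.
F(w) = -(w**2*atan(w/2) + 2*w + 4*atan(w/2))/(8*(w**2 + 4)) is an antiderivative of f.
Check: d/dw[-(w**2*atan(w/2) + 2*w + 4*atan(w/2))/(8*(w**2 + 4))] = -2/(w**4 + 8*w**2 + 16) = f(w).
F(1) = -atan(1/2)/8 - 1/20; F(-2) = 1/16 + pi/32.
Integral = F(1) - F(-2) = -9/80 - pi/32 - atan(1/2)/8.

Antiderivative: F(w) = -(w**2*atan(w/2) + 2*w + 4*atan(w/2))/(8*(w**2 + 4)); value = -9/80 - pi/32 - atan(1/2)/8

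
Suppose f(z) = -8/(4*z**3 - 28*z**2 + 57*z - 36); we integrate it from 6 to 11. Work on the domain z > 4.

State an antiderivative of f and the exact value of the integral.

Antiderivative: F(z) = -8*log(z - 4)/25 + 8*log(z - 3/2)/25 - 8/(10*z - 15); value = -8*log(7)/25 - 8*log(9/2)/25 + 16/171 + 8*log(2)/25 + 8*log(19/2)/25

The denominator factors as (z - 4)*(2*z - 3)**2; partial fractions split f into directly integrable pieces: 16/(25*(2*z - 3)) + 16/(5*(2*z - 3)**2) - 8/(25*(z - 4)).
F(z) = -8*log(z - 4)/25 + 8*log(z - 3/2)/25 - 8/(10*z - 15) is an antiderivative of f.
Check: d/dz[-8*log(z - 4)/25 + 8*log(z - 3/2)/25 - 8/(10*z - 15)] = -8/(4*z**3 - 28*z**2 + 57*z - 36) = f(z).
F(11) = -8*log(7)/25 - 8/95 + 8*log(19/2)/25; F(6) = -8*log(2)/25 - 8/45 + 8*log(9/2)/25.
Integral = F(11) - F(6) = -8*log(7)/25 - 8*log(9/2)/25 + 16/171 + 8*log(2)/25 + 8*log(19/2)/25.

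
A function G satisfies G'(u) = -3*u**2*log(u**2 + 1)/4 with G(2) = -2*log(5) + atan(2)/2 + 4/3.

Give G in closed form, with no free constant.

Whatever form G(u) takes, its d/du must return the stated G'(u).
A general antiderivative is -u**3*log(u**2 + 1)/4 + u**3/6 - u/2 + atan(u)/2 + C.
The condition gives C = -2*log(5) + atan(2)/2 + 4/3 - (-2*log(5) + 1/3 + atan(2)/2) = 1.
So G(u) = -(3*u**3*log(u**2 + 1) - 2*u**3 + 6*u - 6*atan(u) - 12)/12.
Check: d/du[-(3*u**3*log(u**2 + 1) - 2*u**3 + 6*u - 6*atan(u) - 12)/12] = -3*u**2*log(u**2 + 1)/4 = G'(u).

G(u) = -(3*u**3*log(u**2 + 1) - 2*u**3 + 6*u - 6*atan(u) - 12)/12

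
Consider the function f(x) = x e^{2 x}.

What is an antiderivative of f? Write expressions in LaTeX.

An antiderivative is F(x) = \frac{\left(2 x - 1\right) e^{2 x}}{4}.

f has the shape u'v + uv' for u = \frac{x}{2} - \frac{1}{4} and v = e^{2 x} — it is the derivative of the product u*v.
Check: d/dx[\frac{\left(2 x - 1\right) e^{2 x}}{4}] = x e^{2 x} = f(x).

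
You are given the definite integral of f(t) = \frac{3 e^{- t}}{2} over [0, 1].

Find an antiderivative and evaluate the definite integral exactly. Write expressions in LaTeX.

Differentiate the proposed F(t) back; it has to land on f(t) exactly.
F(t) = - \frac{3 e^{- t}}{2} is an antiderivative of f.
Check: d/dt[- \frac{3 e^{- t}}{2}] = \frac{3 e^{- t}}{2} = f(t).
F(1) = - \frac{3}{2 e}; F(0) = - \frac{3}{2}.
Integral = F(1) - F(0) = \frac{3}{2} - \frac{3}{2 e}.

Antiderivative: F(t) = - \frac{3 e^{- t}}{2}; value = \frac{3}{2} - \frac{3}{2 e}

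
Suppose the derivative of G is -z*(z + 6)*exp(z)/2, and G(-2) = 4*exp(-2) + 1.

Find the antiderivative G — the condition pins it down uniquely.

G(z) = -(z**2*exp(z) + 4*z*exp(z) - 4*exp(z) - 2)/2

G'(z) has the shape u'v + uv' for u = -z**2/2 - 2*z + 2 and v = exp(z) — it is the derivative of the product u*v.
A general antiderivative is (-z**2 - 4*z + 4)*exp(z)/2 + C.
The condition gives C = 4*exp(-2) + 1 - (4*exp(-2)) = 1.
So G(z) = -(z**2*exp(z) + 4*z*exp(z) - 4*exp(z) - 2)/2.
Check: d/dz[-(z**2*exp(z) + 4*z*exp(z) - 4*exp(z) - 2)/2] = -z**2*exp(z)/2 - 3*z*exp(z), which equals G'(z).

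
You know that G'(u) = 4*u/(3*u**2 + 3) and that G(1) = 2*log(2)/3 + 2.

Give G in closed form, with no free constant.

G(u) = 2*(log(u**2 + 1) + 3)/3

G'(u) matches the chain-rule pattern g'(h)*h' with inner function h(u) = u**2 + 1; substituting w = h(u) collapses the integral.
A general antiderivative is 2*log(u**2 + 1)/3 + C.
The condition gives C = 2*log(2)/3 + 2 - (2*log(2)/3) = 2.
So G(u) = 2*(log(u**2 + 1) + 3)/3.
Check: d/du[2*(log(u**2 + 1) + 3)/3] = 4*u/(3*u**2 + 3) = G'(u).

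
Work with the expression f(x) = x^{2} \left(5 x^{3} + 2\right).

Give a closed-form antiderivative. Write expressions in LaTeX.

An antiderivative is F(x) = \frac{x^{3} \left(5 x^{3} + 4\right)}{6}.

Whatever form F(x) takes, F'(x) = f(x) is non-negotiable.
Check: d/dx[\frac{x^{3} \left(5 x^{3} + 4\right)}{6}] = 5 x^{5} + 2 x^{2}, which equals f(x).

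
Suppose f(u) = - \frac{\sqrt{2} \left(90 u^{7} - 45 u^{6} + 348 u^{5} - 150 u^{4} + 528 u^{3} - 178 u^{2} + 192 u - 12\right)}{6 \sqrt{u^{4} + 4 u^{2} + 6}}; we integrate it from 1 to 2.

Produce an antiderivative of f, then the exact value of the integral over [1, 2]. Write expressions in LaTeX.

Recognize the product-rule pattern: f = v'r + vr' with v = - \sqrt{\frac{u^{4}}{2} + 2 u^{2} + 3}, r = 5 u^{4} - 3 u^{3} + 4 u^{2} - \frac{2 u}{3} + 4, so integration by parts undoes it.
F(u) = - \sqrt{\frac{u^{4}}{2} + 2 u^{2} + 3} \left(5 u^{4} - 3 u^{3} + 4 u^{2} - \frac{2 u}{3} + 4\right) is an antiderivative of f.
Check: d/du[- \sqrt{\frac{u^{4}}{2} + 2 u^{2} + 3} \left(5 u^{4} - 3 u^{3} + 4 u^{2} - \frac{2 u}{3} + 4\right)] = \frac{\sqrt{2} \left(- 90 u^{7} + 45 u^{6} - 348 u^{5} + 150 u^{4} - 528 u^{3} + 178 u^{2} - 192 u + 12\right)}{6 \sqrt{u^{4} + 4 u^{2} + 6}}, which equals f(u).
F(2) = - \frac{224 \sqrt{19}}{3}; F(1) = - \frac{14 \sqrt{22}}{3}.
Integral = F(2) - F(1) = - \frac{224 \sqrt{19}}{3} + \frac{14 \sqrt{22}}{3}.

Antiderivative: F(u) = - \sqrt{\frac{u^{4}}{2} + 2 u^{2} + 3} \left(5 u^{4} - 3 u^{3} + 4 u^{2} - \frac{2 u}{3} + 4\right); value = - \frac{224 \sqrt{19}}{3} + \frac{14 \sqrt{22}}{3}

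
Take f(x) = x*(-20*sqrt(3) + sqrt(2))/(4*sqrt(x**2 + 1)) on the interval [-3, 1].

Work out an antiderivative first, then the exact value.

Whatever form F(x) takes, F'(x) = f(x) is non-negotiable.
F(x) = sqrt(x**2/2 + 1/2)/2 - 5*sqrt(3*x**2 + 3) is an antiderivative of f.
Check: d/dx[sqrt(x**2/2 + 1/2)/2 - 5*sqrt(3*x**2 + 3)] = (-20*sqrt(3)*x + sqrt(2)*x)/(4*sqrt(x**2 + 1)), which equals f(x).
F(1) = 1/2 - 5*sqrt(6); F(-3) = -5*sqrt(30) + sqrt(5)/2.
Integral = F(1) - F(-3) = -5*sqrt(6) - sqrt(5)/2 + 1/2 + 5*sqrt(30).

Antiderivative: F(x) = sqrt(x**2/2 + 1/2)/2 - 5*sqrt(3*x**2 + 3); value = -5*sqrt(6) - sqrt(5)/2 + 1/2 + 5*sqrt(30)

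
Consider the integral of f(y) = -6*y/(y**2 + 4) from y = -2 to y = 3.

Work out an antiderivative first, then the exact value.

Antiderivative: F(y) = -3*log(y**2 + 4); value = -3*log(13) + 3*log(8)

The substitution u = y**2 + 4 works: f is exactly (dF/du)*(du/dy) for that inner function.
F(y) = -3*log(y**2 + 4) is an antiderivative of f.
Check: d/dy[-3*log(y**2 + 4)] = -6*y/(y**2 + 4) = f(y).
F(3) = -3*log(13); F(-2) = -3*log(8).
Integral = F(3) - F(-2) = -3*log(13) + 3*log(8).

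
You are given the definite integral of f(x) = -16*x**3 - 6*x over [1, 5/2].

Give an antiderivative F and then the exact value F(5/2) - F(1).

Antiderivative: F(x) = -4*x**4 - 3*x**2; value = -168

The substitution u = -2*x**2 - 3/4 works: f is exactly (dF/du)*(du/dx) for that inner function.
F(x) = -4*x**4 - 3*x**2 is an antiderivative of f.
Check: d/dx[-4*x**4 - 3*x**2] = -16*x**3 - 6*x = f(x).
F(5/2) = -175; F(1) = -7.
Integral = F(5/2) - F(1) = -168.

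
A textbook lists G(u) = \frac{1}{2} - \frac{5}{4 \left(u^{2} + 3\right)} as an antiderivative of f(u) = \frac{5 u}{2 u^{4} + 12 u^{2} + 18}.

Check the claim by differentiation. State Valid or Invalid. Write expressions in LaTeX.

Valid - the claim checks out under differentiation.

d/du[G] = \frac{5 u}{2 u^{4} + 12 u^{2} + 18}
This equals f(u) exactly, so the claim holds.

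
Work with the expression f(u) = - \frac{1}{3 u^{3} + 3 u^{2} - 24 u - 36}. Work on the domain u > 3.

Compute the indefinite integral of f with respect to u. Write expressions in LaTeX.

Factor the denominator (3 \left(u - 3\right) \left(u + 2\right)^{2}) and decompose: f = \frac{1}{75 \left(u + 2\right)} + \frac{1}{15 \left(u + 2\right)^{2}} - \frac{1}{75 \left(u - 3\right)}; each piece integrates to a log, atan, or power term.
Check: d/du[- \frac{\log{\left(u - 3 \right)}}{75} + \frac{\log{\left(u + 2 \right)}}{75} - \frac{1}{15 u + 30}] = - \frac{1}{3 u^{3} + 3 u^{2} - 24 u - 36} = f(u).

F(u) = - \frac{\log{\left(u - 3 \right)}}{75} + \frac{\log{\left(u + 2 \right)}}{75} - \frac{1}{15 u + 30} + C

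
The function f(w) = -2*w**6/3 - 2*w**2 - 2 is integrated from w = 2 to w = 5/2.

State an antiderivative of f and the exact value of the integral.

Antiderivative: F(w) = 2*w*(-w**6 - 7*w**2 - 21)/21; value = -69917/1344

Integrate term by term and add the pieces.
F(w) = 2*w*(-w**6 - 7*w**2 - 21)/21 is an antiderivative of f.
Check: d/dw[2*w*(-w**6 - 7*w**2 - 21)/21] = -2*w**6/3 - 2*w**2 - 2 = f(w).
F(5/2) = -98845/1344; F(2) = -452/21.
Integral = F(5/2) - F(2) = -69917/1344.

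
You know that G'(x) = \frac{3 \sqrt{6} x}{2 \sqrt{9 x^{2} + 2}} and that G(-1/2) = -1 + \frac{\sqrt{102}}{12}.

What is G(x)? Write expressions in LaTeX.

The substitution u = \frac{3 x^{2}}{2} + \frac{1}{3} works: G'(x) is exactly (dG/du)*(du/dx) for that inner function.
A general antiderivative is \sqrt{\frac{3 x^{2}}{2} + \frac{1}{3}} + C.
The condition gives C = -1 + \frac{\sqrt{102}}{12} - (\frac{\sqrt{102}}{12}) = -1.
So G(x) = \frac{\sqrt{6} \sqrt{9 x^{2} + 2} - 6}{6}.
Check: d/dx[\frac{\sqrt{6} \sqrt{9 x^{2} + 2} - 6}{6}] = \frac{3 \sqrt{6} x}{2 \sqrt{9 x^{2} + 2}} = G'(x).

G(x) = \frac{\sqrt{6} \sqrt{9 x^{2} + 2} - 6}{6}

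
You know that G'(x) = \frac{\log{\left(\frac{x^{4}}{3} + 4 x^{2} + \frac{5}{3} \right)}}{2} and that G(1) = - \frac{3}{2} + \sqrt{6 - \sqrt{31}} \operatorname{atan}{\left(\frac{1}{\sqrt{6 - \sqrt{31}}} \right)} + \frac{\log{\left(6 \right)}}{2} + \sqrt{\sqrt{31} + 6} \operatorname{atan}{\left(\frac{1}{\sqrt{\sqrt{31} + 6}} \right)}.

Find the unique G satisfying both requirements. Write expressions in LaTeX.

Differentiate the proposed G(x) back; it has to land on the given G'(x).
A general antiderivative is \frac{x \log{\left(\frac{x^{4}}{3} + 4 x^{2} + \frac{5}{3} \right)}}{2} - 2 x + 2 \sqrt{\frac{3}{2} - \frac{\sqrt{31}}{4}} \operatorname{atan}{\left(\frac{x}{\sqrt{6 - \sqrt{31}}} \right)} + 2 \sqrt{\frac{\sqrt{31}}{4} + \frac{3}{2}} \operatorname{atan}{\left(\frac{x}{\sqrt{\sqrt{31} + 6}} \right)} + C.
The condition gives C = - \frac{3}{2} + \sqrt{6 - \sqrt{31}} \operatorname{atan}{\left(\frac{1}{\sqrt{6 - \sqrt{31}}} \right)} + \frac{\log{\left(6 \right)}}{2} + \sqrt{\sqrt{31} + 6} \operatorname{atan}{\left(\frac{1}{\sqrt{\sqrt{31} + 6}} \right)} - (-2 + \sqrt{6 - \sqrt{31}} \operatorname{atan}{\left(\frac{1}{\sqrt{6 - \sqrt{31}}} \right)} + \frac{\log{\left(6 \right)}}{2} + \sqrt{\sqrt{31} + 6} \operatorname{atan}{\left(\frac{1}{\sqrt{\sqrt{31} + 6}} \right)}) = \frac{1}{2}.
So G(x) = \frac{x \log{\left(\frac{x^{4}}{3} + 4 x^{2} + \frac{5}{3} \right)}}{2} - 2 x + \sqrt{6 - \sqrt{31}} \operatorname{atan}{\left(\frac{x}{\sqrt{6 - \sqrt{31}}} \right)} + \sqrt{\sqrt{31} + 6} \operatorname{atan}{\left(\frac{x}{\sqrt{\sqrt{31} + 6}} \right)} + \frac{1}{2}.
Check: d/dx[\frac{x \log{\left(\frac{x^{4}}{3} + 4 x^{2} + \frac{5}{3} \right)}}{2} - 2 x + \sqrt{6 - \sqrt{31}} \operatorname{atan}{\left(\frac{x}{\sqrt{6 - \sqrt{31}}} \right)} + \sqrt{\sqrt{31} + 6} \operatorname{atan}{\left(\frac{x}{\sqrt{\sqrt{31} + 6}} \right)} + \frac{1}{2}] = \frac{\log{\left(\frac{x^{4}}{3} + 4 x^{2} + \frac{5}{3} \right)}}{2} = G'(x).

G(x) = \frac{x \log{\left(\frac{x^{4}}{3} + 4 x^{2} + \frac{5}{3} \right)}}{2} - 2 x + \sqrt{6 - \sqrt{31}} \operatorname{atan}{\left(\frac{x}{\sqrt{6 - \sqrt{31}}} \right)} + \sqrt{\sqrt{31} + 6} \operatorname{atan}{\left(\frac{x}{\sqrt{\sqrt{31} + 6}} \right)} + \frac{1}{2}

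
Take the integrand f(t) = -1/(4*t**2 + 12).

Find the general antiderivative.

Recover f(t) by differentiating a candidate F(t); any mismatch rules it out.
Check: d/dt[-sqrt(3)*atan(sqrt(3)*t/3)/12] = -1/(4*t**2 + 12) = f(t).

F(t) = -sqrt(3)*atan(sqrt(3)*t/3)/12 + C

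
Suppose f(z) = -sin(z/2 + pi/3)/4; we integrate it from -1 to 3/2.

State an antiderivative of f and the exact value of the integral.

An antiderivative F(z) passes only if d/dz[F] lands on f(z) exactly.
F(z) = cos(z/2 + pi/3)/2 is an antiderivative of f.
Check: d/dz[cos(z/2 + pi/3)/2] = -sin(z/2 + pi/3)/4 = f(z).
F(3/2) = cos(3/4 + pi/3)/2; F(-1) = sin(1/2 + pi/6)/2.
Integral = F(3/2) - F(-1) = -sin(1/2 + pi/6)/2 + cos(3/4 + pi/3)/2.

Antiderivative: F(z) = cos(z/2 + pi/3)/2; value = -sin(1/2 + pi/6)/2 + cos(3/4 + pi/3)/2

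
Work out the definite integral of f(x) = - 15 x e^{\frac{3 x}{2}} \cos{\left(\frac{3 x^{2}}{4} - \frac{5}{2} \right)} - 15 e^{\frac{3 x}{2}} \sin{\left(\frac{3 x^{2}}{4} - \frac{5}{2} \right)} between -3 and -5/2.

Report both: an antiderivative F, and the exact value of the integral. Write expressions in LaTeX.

Recognize the product-rule pattern: f = u'v + uv' with u = - 10 e^{\frac{3 x}{2}}, v = \sin{\left(\frac{3 x^{2}}{4} - \frac{5}{2} \right)}, so integration by parts undoes it.
F(x) = - 10 e^{\frac{3 x}{2}} \sin{\left(\frac{3 x^{2}}{4} - \frac{5}{2} \right)} is an antiderivative of f.
Check: d/dx[- 10 e^{\frac{3 x}{2}} \sin{\left(\frac{3 x^{2}}{4} - \frac{5}{2} \right)}] = - 15 x e^{\frac{3 x}{2}} \cos{\left(\frac{3 x^{2}}{4} - \frac{5}{2} \right)} - 15 e^{\frac{3 x}{2}} \sin{\left(\frac{3 x^{2}}{4} - \frac{5}{2} \right)} = f(x).
F(-5/2) = - \frac{10 \sin{\left(\frac{35}{16} \right)}}{e^{\frac{15}{4}}}; F(-3) = - \frac{10 \sin{\left(\frac{17}{4} \right)}}{e^{\frac{9}{2}}}.
Integral = F(-5/2) - F(-3) = - \frac{10 \sin{\left(\frac{35}{16} \right)}}{e^{\frac{15}{4}}} + \frac{10 \sin{\left(\frac{17}{4} \right)}}{e^{\frac{9}{2}}}.

Antiderivative: F(x) = - 10 e^{\frac{3 x}{2}} \sin{\left(\frac{3 x^{2}}{4} - \frac{5}{2} \right)}; value = - \frac{10 \sin{\left(\frac{35}{16} \right)}}{e^{\frac{15}{4}}} + \frac{10 \sin{\left(\frac{17}{4} \right)}}{e^{\frac{9}{2}}}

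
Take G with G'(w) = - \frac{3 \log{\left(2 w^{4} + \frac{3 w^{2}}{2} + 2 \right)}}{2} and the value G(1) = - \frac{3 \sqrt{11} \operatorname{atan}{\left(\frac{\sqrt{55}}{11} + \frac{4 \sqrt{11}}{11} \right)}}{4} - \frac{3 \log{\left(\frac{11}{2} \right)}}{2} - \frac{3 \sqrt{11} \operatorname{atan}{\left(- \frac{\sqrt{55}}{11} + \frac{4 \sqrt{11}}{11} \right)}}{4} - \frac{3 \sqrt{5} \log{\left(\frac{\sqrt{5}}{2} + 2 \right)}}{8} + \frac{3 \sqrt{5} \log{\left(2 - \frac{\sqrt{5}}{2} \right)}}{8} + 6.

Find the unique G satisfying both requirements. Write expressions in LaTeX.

G(w) = - \frac{3 w \log{\left(2 w^{4} + \frac{3 w^{2}}{2} + 2 \right)}}{2} + 6 w + \frac{3 \sqrt{5} \log{\left(w^{2} - \frac{\sqrt{5} w}{2} + 1 \right)}}{8} - \frac{3 \sqrt{5} \log{\left(w^{2} + \frac{\sqrt{5} w}{2} + 1 \right)}}{8} - \frac{3 \sqrt{11} \operatorname{atan}{\left(\frac{4 \sqrt{11} w}{11} - \frac{\sqrt{55}}{11} \right)}}{4} - \frac{3 \sqrt{11} \operatorname{atan}{\left(\frac{4 \sqrt{11} w}{11} + \frac{\sqrt{55}}{11} \right)}}{4}

A first test for any G(w): its w-derivative must equal the given G'(w).
A general antiderivative is - \frac{3 w \log{\left(2 w^{4} + \frac{3 w^{2}}{2} + 2 \right)}}{2} + 6 w + \frac{3 \sqrt{5} \log{\left(w^{2} - \frac{\sqrt{5} w}{2} + 1 \right)}}{8} - \frac{3 \sqrt{5} \log{\left(w^{2} + \frac{\sqrt{5} w}{2} + 1 \right)}}{8} - \frac{3 \sqrt{11} \operatorname{atan}{\left(\frac{4 \sqrt{11} w}{11} - \frac{\sqrt{55}}{11} \right)}}{4} - \frac{3 \sqrt{11} \operatorname{atan}{\left(\frac{4 \sqrt{11} w}{11} + \frac{\sqrt{55}}{11} \right)}}{4} + C.
The condition gives C = - \frac{3 \sqrt{11} \operatorname{atan}{\left(\frac{\sqrt{55}}{11} + \frac{4 \sqrt{11}}{11} \right)}}{4} - \frac{3 \log{\left(\frac{11}{2} \right)}}{2} - \frac{3 \sqrt{11} \operatorname{atan}{\left(- \frac{\sqrt{55}}{11} + \frac{4 \sqrt{11}}{11} \right)}}{4} - \frac{3 \sqrt{5} \log{\left(\frac{\sqrt{5}}{2} + 2 \right)}}{8} + \frac{3 \sqrt{5} \log{\left(2 - \frac{\sqrt{5}}{2} \right)}}{8} + 6 - (- \frac{3 \sqrt{11} \operatorname{atan}{\left(\frac{\sqrt{55}}{11} + \frac{4 \sqrt{11}}{11} \right)}}{4} - \frac{3 \log{\left(\frac{11}{2} \right)}}{2} - \frac{3 \sqrt{11} \operatorname{atan}{\left(- \frac{\sqrt{55}}{11} + \frac{4 \sqrt{11}}{11} \right)}}{4} - \frac{3 \sqrt{5} \log{\left(\frac{\sqrt{5}}{2} + 2 \right)}}{8} + \frac{3 \sqrt{5} \log{\left(2 - \frac{\sqrt{5}}{2} \right)}}{8} + 6) = 0.
So G(w) = - \frac{3 w \log{\left(2 w^{4} + \frac{3 w^{2}}{2} + 2 \right)}}{2} + 6 w + \frac{3 \sqrt{5} \log{\left(w^{2} - \frac{\sqrt{5} w}{2} + 1 \right)}}{8} - \frac{3 \sqrt{5} \log{\left(w^{2} + \frac{\sqrt{5} w}{2} + 1 \right)}}{8} - \frac{3 \sqrt{11} \operatorname{atan}{\left(\frac{4 \sqrt{11} w}{11} - \frac{\sqrt{55}}{11} \right)}}{4} - \frac{3 \sqrt{11} \operatorname{atan}{\left(\frac{4 \sqrt{11} w}{11} + \frac{\sqrt{55}}{11} \right)}}{4}.
Check: d/dw[- \frac{3 w \log{\left(2 w^{4} + \frac{3 w^{2}}{2} + 2 \right)}}{2} + 6 w + \frac{3 \sqrt{5} \log{\left(w^{2} - \frac{\sqrt{5} w}{2} + 1 \right)}}{8} - \frac{3 \sqrt{5} \log{\left(w^{2} + \frac{\sqrt{5} w}{2} + 1 \right)}}{8} - \frac{3 \sqrt{11} \operatorname{atan}{\left(\frac{4 \sqrt{11} w}{11} - \frac{\sqrt{55}}{11} \right)}}{4} - \frac{3 \sqrt{11} \operatorname{atan}{\left(\frac{4 \sqrt{11} w}{11} + \frac{\sqrt{55}}{11} \right)}}{4}] = - \frac{3 \log{\left(2 w^{4} + \frac{3 w^{2}}{2} + 2 \right)}}{2} = G'(w).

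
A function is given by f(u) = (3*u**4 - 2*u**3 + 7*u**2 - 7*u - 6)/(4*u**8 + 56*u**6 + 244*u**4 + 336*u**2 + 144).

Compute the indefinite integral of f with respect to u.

Whatever form F(u) takes, F'(u) = f(u) is non-negotiable.
Check: d/du[-u/(4*u**4 + 28*u**2 + 24) + 1/(8*u**4 + 56*u**2 + 48)] = (3*u**4 - 2*u**3 + 7*u**2 - 7*u - 6)/(4*u**8 + 56*u**6 + 244*u**4 + 336*u**2 + 144) = f(u).

F(u) = -u/(4*u**4 + 28*u**2 + 24) + 1/(8*u**4 + 56*u**2 + 48) + C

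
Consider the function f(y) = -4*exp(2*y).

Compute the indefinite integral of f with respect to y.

Recover f(y) by differentiating a candidate F(y); any mismatch rules it out.
Check: d/dy[-2*exp(2*y)] = -4*exp(2*y) = f(y).

F(y) = -2*exp(2*y) + C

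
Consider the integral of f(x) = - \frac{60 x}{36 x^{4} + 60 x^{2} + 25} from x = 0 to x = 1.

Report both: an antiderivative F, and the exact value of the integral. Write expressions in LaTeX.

The substitution u = 2 x^{2} + \frac{5}{3} works: f is exactly (dF/du)*(du/dx) for that inner function.
F(x) = \frac{5}{3 \left(2 x^{2} + \frac{5}{3}\right)} is an antiderivative of f.
Check: d/dx[\frac{5}{3 \left(2 x^{2} + \frac{5}{3}\right)}] = - \frac{60 x}{36 x^{4} + 60 x^{2} + 25} = f(x).
F(1) = \frac{5}{11}; F(0) = 1.
Integral = F(1) - F(0) = - \frac{6}{11}.

Antiderivative: F(x) = \frac{5}{3 \left(2 x^{2} + \frac{5}{3}\right)}; value = - \frac{6}{11}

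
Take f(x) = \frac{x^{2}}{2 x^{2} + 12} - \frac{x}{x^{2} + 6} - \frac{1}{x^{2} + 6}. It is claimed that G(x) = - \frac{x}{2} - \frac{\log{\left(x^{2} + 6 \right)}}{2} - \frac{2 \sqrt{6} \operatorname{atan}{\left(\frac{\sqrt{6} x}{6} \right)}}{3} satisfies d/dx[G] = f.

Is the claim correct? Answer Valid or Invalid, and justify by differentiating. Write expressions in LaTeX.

d/dx[G] = \frac{- x^{2} - 2 x - 14}{2 x^{2} + 12}
d/dx[G] - f(x) = -1 != 0.

Invalid: d/dx[G] - f = -1, which is not 0.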